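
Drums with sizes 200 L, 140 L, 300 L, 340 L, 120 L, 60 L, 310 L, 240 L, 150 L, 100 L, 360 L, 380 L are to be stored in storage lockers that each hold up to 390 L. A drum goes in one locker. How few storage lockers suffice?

8

Total = 380 + 360 + 340 + 310 + 300 + 240 + 200 + 150 + 140 + 120 + 100 + 60 = 2700 L.
Lower bound: ⌈2700/390⌉ = 7 storage lockers.
A packing using 8 storage lockers:
  locker 1: 380 = 380
  locker 2: 360 = 360
  locker 3: 340 = 340
  locker 4: 310 + 60 = 370
  locker 5: 300 = 300
  locker 6: 240 + 150 = 390
  locker 7: 200 + 140 = 340
  locker 8: 120 + 100 = 220
No arrangement into 7 storage lockers stays within capacity, so 8 is optimal.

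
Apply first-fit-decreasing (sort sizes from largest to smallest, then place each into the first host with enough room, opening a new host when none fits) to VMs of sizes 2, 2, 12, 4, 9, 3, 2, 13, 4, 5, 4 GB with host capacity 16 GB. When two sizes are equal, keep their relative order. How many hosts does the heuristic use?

4

Sorted descending: 13, 12, 9, 5, 4, 4, 4, 3, 2, 2, 2.
  13 → host 1 (new)  [load 13/16]
  12 → host 2 (new)  [load 12/16]
  9 → host 3 (new)  [load 9/16]
  5 → host 3  [load 14/16]
  4 → host 2  [load 16/16]
  4 → host 4 (new)  [load 4/16]
  4 → host 4  [load 8/16]
  3 → host 1  [load 16/16]
  2 → host 3  [load 16/16]
  2 → host 4  [load 10/16]
  2 → host 4  [load 12/16]
4 hosts opened.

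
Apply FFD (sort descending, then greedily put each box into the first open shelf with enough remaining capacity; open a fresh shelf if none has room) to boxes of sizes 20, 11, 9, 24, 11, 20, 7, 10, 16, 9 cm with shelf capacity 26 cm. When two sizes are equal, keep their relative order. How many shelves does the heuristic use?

6

Sorted descending: 24, 20, 20, 16, 11, 11, 10, 9, 9, 7.
  24 → shelf 1 (new)  [load 24/26]
  20 → shelf 2 (new)  [load 20/26]
  20 → shelf 3 (new)  [load 20/26]
  16 → shelf 4 (new)  [load 16/26]
  11 → shelf 5 (new)  [load 11/26]
  11 → shelf 5  [load 22/26]
  10 → shelf 4  [load 26/26]
  9 → shelf 6 (new)  [load 9/26]
  9 → shelf 6  [load 18/26]
  7 → shelf 6  [load 25/26]
6 shelves opened.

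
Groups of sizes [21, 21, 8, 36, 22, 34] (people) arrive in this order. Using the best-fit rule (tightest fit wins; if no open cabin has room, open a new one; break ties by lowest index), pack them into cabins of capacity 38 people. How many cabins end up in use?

5

  21 → cabin 1 (new)  [load 21/38]
  21 → cabin 2 (new)  [load 21/38]
  8 → cabin 1  [load 29/38]
  36 → cabin 3 (new)  [load 36/38]
  22 → cabin 4 (new)  [load 22/38]
  34 → cabin 5 (new)  [load 34/38]
5 cabins opened.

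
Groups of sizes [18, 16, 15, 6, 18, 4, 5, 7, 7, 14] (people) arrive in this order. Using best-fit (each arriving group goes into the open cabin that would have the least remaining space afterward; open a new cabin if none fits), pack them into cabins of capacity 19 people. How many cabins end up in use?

  18 → cabin 1 (new)  [load 18/19]
  16 → cabin 2 (new)  [load 16/19]
  15 → cabin 3 (new)  [load 15/19]
  6 → cabin 4 (new)  [load 6/19]
  18 → cabin 5 (new)  [load 18/19]
  4 → cabin 3  [load 19/19]
  5 → cabin 4  [load 11/19]
  7 → cabin 4  [load 18/19]
  7 → cabin 6 (new)  [load 7/19]
  14 → cabin 7 (new)  [load 14/19]
7 cabins opened.

7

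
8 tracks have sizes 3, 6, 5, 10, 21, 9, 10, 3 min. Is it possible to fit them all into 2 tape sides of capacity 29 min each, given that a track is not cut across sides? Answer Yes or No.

Total = 67 min; ⌈67/29⌉ = 3.
At least 3 tape sides are required, but only 2 are allowed.

No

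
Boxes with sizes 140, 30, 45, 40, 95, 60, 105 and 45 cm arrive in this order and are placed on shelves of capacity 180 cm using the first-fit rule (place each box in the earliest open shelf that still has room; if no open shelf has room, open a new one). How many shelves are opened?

4

  140 → shelf 1 (new)  [load 140/180]
  30 → shelf 1  [load 170/180]
  45 → shelf 2 (new)  [load 45/180]
  40 → shelf 2  [load 85/180]
  95 → shelf 2  [load 180/180]
  60 → shelf 3 (new)  [load 60/180]
  105 → shelf 3  [load 165/180]
  45 → shelf 4 (new)  [load 45/180]
4 shelves opened.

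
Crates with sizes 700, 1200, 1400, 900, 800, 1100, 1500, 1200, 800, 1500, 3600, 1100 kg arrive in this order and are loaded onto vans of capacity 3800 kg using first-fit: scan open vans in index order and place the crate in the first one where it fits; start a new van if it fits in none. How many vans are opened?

5

  700 → van 1 (new)  [load 700/3800]
  1200 → van 1  [load 1900/3800]
  1400 → van 1  [load 3300/3800]
  900 → van 2 (new)  [load 900/3800]
  800 → van 2  [load 1700/3800]
  1100 → van 2  [load 2800/3800]
  1500 → van 3 (new)  [load 1500/3800]
  1200 → van 3  [load 2700/3800]
  800 → van 2  [load 3600/3800]
  1500 → van 4 (new)  [load 1500/3800]
  3600 → van 5 (new)  [load 3600/3800]
  1100 → van 3  [load 3800/3800]
5 vans opened.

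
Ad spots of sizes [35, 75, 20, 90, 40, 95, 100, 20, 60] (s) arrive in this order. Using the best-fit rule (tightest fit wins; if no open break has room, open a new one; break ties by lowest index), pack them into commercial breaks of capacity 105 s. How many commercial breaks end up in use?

6

  35 → break 1 (new)  [load 35/105]
  75 → break 2 (new)  [load 75/105]
  20 → break 2  [load 95/105]
  90 → break 3 (new)  [load 90/105]
  40 → break 1  [load 75/105]
  95 → break 4 (new)  [load 95/105]
  100 → break 5 (new)  [load 100/105]
  20 → break 1  [load 95/105]
  60 → break 6 (new)  [load 60/105]
6 commercial breaks opened.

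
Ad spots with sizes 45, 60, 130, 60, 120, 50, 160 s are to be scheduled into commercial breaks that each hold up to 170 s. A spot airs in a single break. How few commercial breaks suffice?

Total = 160 + 130 + 120 + 60 + 60 + 50 + 45 = 625 s.
Lower bound: ⌈625/170⌉ = 4 commercial breaks.
A packing using 4 commercial breaks:
  break 1: 160 = 160
  break 2: 130 = 130
  break 3: 120 + 50 = 170
  break 4: 60 + 60 + 45 = 165
This matches the lower bound, so 4 is optimal.

4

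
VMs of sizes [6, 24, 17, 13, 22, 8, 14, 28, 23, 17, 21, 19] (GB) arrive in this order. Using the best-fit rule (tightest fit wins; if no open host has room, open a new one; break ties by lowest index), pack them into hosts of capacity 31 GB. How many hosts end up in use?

  6 → host 1 (new)  [load 6/31]
  24 → host 1  [load 30/31]
  17 → host 2 (new)  [load 17/31]
  13 → host 2  [load 30/31]
  22 → host 3 (new)  [load 22/31]
  8 → host 3  [load 30/31]
  14 → host 4 (new)  [load 14/31]
  28 → host 5 (new)  [load 28/31]
  23 → host 6 (new)  [load 23/31]
  17 → host 4  [load 31/31]
  21 → host 7 (new)  [load 21/31]
  19 → host 8 (new)  [load 19/31]
8 hosts opened.

8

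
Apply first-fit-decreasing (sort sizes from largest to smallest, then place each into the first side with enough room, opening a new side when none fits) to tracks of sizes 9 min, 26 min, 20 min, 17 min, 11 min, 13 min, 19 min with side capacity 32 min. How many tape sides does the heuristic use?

Sorted descending: 26, 20, 19, 17, 13, 11, 9.
  26 → side 1 (new)  [load 26/32]
  20 → side 2 (new)  [load 20/32]
  19 → side 3 (new)  [load 19/32]
  17 → side 4 (new)  [load 17/32]
  13 → side 3  [load 32/32]
  11 → side 2  [load 31/32]
  9 → side 4  [load 26/32]
4 tape sides opened.

4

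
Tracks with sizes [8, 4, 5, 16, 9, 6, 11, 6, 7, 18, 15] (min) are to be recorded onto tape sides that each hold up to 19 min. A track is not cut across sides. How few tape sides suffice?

Total = 18 + 16 + 15 + 11 + 9 + 8 + 7 + 6 + 6 + 5 + 4 = 105 min.
Lower bound: ⌈105/19⌉ = 6 tape sides.
A packing using 6 tape sides:
  side 1: 18 = 18
  side 2: 16 = 16
  side 3: 15 + 4 = 19
  side 4: 11 + 8 = 19
  side 5: 9 + 7 = 16
  side 6: 6 + 6 + 5 = 17
This matches the lower bound, so 6 is optimal.

6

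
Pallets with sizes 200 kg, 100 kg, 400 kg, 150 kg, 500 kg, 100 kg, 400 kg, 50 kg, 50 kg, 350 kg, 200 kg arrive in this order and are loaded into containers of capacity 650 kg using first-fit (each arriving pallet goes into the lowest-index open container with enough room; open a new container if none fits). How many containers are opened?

  200 → container 1 (new)  [load 200/650]
  100 → container 1  [load 300/650]
  400 → container 2 (new)  [load 400/650]
  150 → container 1  [load 450/650]
  500 → container 3 (new)  [load 500/650]
  100 → container 1  [load 550/650]
  400 → container 4 (new)  [load 400/650]
  50 → container 1  [load 600/650]
  50 → container 1  [load 650/650]
  350 → container 5 (new)  [load 350/650]
  200 → container 2  [load 600/650]
5 containers opened.

5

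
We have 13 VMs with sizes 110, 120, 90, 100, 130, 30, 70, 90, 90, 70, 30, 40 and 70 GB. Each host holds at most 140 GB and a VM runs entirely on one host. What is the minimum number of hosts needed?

Total = 130 + 120 + 110 + 100 + 90 + 90 + 90 + 70 + 70 + 70 + 40 + 30 + 30 = 1040 GB.
Lower bound: ⌈1040/140⌉ = 8 hosts.
A packing using 9 hosts:
  host 1: 130 = 130
  host 2: 120 = 120
  host 3: 110 + 30 = 140
  host 4: 100 + 40 = 140
  host 5: 90 + 30 = 120
  host 6: 90 = 90
  host 7: 90 = 90
  host 8: 70 + 70 = 140
  host 9: 70 = 70
No arrangement into 8 hosts stays within capacity, so 9 is optimal.

9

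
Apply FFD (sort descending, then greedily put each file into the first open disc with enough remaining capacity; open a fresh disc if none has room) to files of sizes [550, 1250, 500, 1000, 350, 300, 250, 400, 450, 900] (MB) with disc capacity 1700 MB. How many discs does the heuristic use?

4

Sorted descending: 1250, 1000, 900, 550, 500, 450, 400, 350, 300, 250.
  1250 → disc 1 (new)  [load 1250/1700]
  1000 → disc 2 (new)  [load 1000/1700]
  900 → disc 3 (new)  [load 900/1700]
  550 → disc 2  [load 1550/1700]
  500 → disc 3  [load 1400/1700]
  450 → disc 1  [load 1700/1700]
  400 → disc 4 (new)  [load 400/1700]
  350 → disc 4  [load 750/1700]
  300 → disc 3  [load 1700/1700]
  250 → disc 4  [load 1000/1700]
4 discs opened.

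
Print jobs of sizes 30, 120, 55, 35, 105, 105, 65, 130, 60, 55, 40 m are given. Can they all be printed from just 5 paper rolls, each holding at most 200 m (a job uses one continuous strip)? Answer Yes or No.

A valid assignment using 5 paper rolls:
  roll 1: 130 + 65 = 195
  roll 2: 120 + 60 = 180
  roll 3: 105 + 55 + 40 = 200
  roll 4: 105 + 55 + 35 = 195
  roll 5: 30 = 30
Every load is within 200 m, so 5 paper rolls suffice.

Yes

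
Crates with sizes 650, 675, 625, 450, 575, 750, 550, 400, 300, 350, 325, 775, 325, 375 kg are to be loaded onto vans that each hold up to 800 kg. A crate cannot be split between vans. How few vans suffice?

Total = 775 + 750 + 675 + 650 + 625 + 575 + 550 + 450 + 400 + 375 + 350 + 325 + 325 + 300 = 7125 kg.
Lower bound: ⌈7125/800⌉ = 9 vans.
A packing using 11 vans:
  van 1: 775 = 775
  van 2: 750 = 750
  van 3: 675 = 675
  van 4: 650 = 650
  van 5: 625 = 625
  van 6: 575 = 575
  van 7: 550 = 550
  van 8: 450 + 350 = 800
  van 9: 400 + 375 = 775
  van 10: 325 + 325 = 650
  van 11: 300 = 300
No arrangement into 10 vans stays within capacity, so 11 is optimal.

11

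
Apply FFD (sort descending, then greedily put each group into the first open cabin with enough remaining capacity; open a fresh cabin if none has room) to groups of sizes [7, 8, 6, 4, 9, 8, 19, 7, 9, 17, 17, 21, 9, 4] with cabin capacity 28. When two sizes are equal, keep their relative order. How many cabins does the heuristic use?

6

Sorted descending: 21, 19, 17, 17, 9, 9, 9, 8, 8, 7, 7, 6, 4, 4.
  21 → cabin 1 (new)  [load 21/28]
  19 → cabin 2 (new)  [load 19/28]
  17 → cabin 3 (new)  [load 17/28]
  17 → cabin 4 (new)  [load 17/28]
  9 → cabin 2  [load 28/28]
  9 → cabin 3  [load 26/28]
  9 → cabin 4  [load 26/28]
  8 → cabin 5 (new)  [load 8/28]
  8 → cabin 5  [load 16/28]
  7 → cabin 1  [load 28/28]
  7 → cabin 5  [load 23/28]
  6 → cabin 6 (new)  [load 6/28]
  4 → cabin 5  [load 27/28]
  4 → cabin 6  [load 10/28]
6 cabins opened.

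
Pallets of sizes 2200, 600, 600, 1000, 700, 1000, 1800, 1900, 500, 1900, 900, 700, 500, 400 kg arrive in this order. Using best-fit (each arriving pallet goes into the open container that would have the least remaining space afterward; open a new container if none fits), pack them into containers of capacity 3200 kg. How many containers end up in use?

  2200 → container 1 (new)  [load 2200/3200]
  600 → container 1  [load 2800/3200]
  600 → container 2 (new)  [load 600/3200]
  1000 → container 2  [load 1600/3200]
  700 → container 2  [load 2300/3200]
  1000 → container 3 (new)  [load 1000/3200]
  1800 → container 3  [load 2800/3200]
  1900 → container 4 (new)  [load 1900/3200]
  500 → container 2  [load 2800/3200]
  1900 → container 5 (new)  [load 1900/3200]
  900 → container 4  [load 2800/3200]
  700 → container 5  [load 2600/3200]
  500 → container 5  [load 3100/3200]
  400 → container 1  [load 3200/3200]
5 containers opened.

5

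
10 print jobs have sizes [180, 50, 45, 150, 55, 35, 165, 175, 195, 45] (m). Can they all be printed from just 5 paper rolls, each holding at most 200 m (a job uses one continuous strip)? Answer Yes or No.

No

Total = 1095 m; ⌈1095/200⌉ = 6.
At least 6 paper rolls are required, but only 5 are allowed.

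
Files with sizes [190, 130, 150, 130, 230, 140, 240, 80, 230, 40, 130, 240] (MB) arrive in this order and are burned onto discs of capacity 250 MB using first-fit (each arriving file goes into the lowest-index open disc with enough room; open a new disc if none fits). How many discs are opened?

  190 → disc 1 (new)  [load 190/250]
  130 → disc 2 (new)  [load 130/250]
  150 → disc 3 (new)  [load 150/250]
  130 → disc 4 (new)  [load 130/250]
  230 → disc 5 (new)  [load 230/250]
  140 → disc 6 (new)  [load 140/250]
  240 → disc 7 (new)  [load 240/250]
  80 → disc 2  [load 210/250]
  230 → disc 8 (new)  [load 230/250]
  40 → disc 1  [load 230/250]
  130 → disc 9 (new)  [load 130/250]
  240 → disc 10 (new)  [load 240/250]
10 discs opened.

10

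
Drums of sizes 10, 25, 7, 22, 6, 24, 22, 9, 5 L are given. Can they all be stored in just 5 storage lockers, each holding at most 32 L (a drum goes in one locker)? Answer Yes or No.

A valid assignment using 5 storage lockers:
  locker 1: 25 + 7 = 32
  locker 2: 24 + 6 = 30
  locker 3: 22 + 10 = 32
  locker 4: 22 + 9 = 31
  locker 5: 5 = 5
Every load is within 32 L, so 5 storage lockers suffice.

Yes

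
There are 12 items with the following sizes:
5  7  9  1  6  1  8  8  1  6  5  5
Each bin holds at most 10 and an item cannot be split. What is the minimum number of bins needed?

Total = 9 + 8 + 8 + 7 + 6 + 6 + 5 + 5 + 5 + 1 + 1 + 1 = 62.
Lower bound: ⌈62/10⌉ = 7 bins.
A packing using 8 bins:
  bin 1: 9 + 1 = 10
  bin 2: 8 + 1 + 1 = 10
  bin 3: 8 = 8
  bin 4: 7 = 7
  bin 5: 6 = 6
  bin 6: 6 = 6
  bin 7: 5 + 5 = 10
  bin 8: 5 = 5
No arrangement into 7 bins stays within capacity, so 8 is optimal.

8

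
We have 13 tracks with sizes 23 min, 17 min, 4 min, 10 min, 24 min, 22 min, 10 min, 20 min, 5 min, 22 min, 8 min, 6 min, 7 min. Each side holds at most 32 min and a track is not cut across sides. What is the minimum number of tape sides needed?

Total = 24 + 23 + 22 + 22 + 20 + 17 + 10 + 10 + 8 + 7 + 6 + 5 + 4 = 178 min.
Lower bound: ⌈178/32⌉ = 6 tape sides.
A packing using 6 tape sides:
  side 1: 24 + 8 = 32
  side 2: 23 + 7 = 30
  side 3: 22 + 10 = 32
  side 4: 22 + 10 = 32
  side 5: 20 + 6 + 5 = 31
  side 6: 17 + 4 = 21
This matches the lower bound, so 6 is optimal.

6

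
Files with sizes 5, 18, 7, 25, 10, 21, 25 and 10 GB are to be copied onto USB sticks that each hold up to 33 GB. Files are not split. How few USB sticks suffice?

Total = 25 + 25 + 21 + 18 + 10 + 10 + 7 + 5 = 121 GB.
Lower bound: ⌈121/33⌉ = 4 USB sticks.
A packing using 4 USB sticks:
  USB stick 1: 25 + 7 = 32
  USB stick 2: 25 + 5 = 30
  USB stick 3: 21 + 10 = 31
  USB stick 4: 18 + 10 = 28
This matches the lower bound, so 4 is optimal.

4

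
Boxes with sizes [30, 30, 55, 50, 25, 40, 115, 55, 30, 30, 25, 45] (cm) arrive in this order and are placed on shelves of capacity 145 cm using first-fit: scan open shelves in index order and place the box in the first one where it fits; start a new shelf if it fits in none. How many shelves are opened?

  30 → shelf 1 (new)  [load 30/145]
  30 → shelf 1  [load 60/145]
  55 → shelf 1  [load 115/145]
  50 → shelf 2 (new)  [load 50/145]
  25 → shelf 1  [load 140/145]
  40 → shelf 2  [load 90/145]
  115 → shelf 3 (new)  [load 115/145]
  55 → shelf 2  [load 145/145]
  30 → shelf 3  [load 145/145]
  30 → shelf 4 (new)  [load 30/145]
  25 → shelf 4  [load 55/145]
  45 → shelf 4  [load 100/145]
4 shelves opened.

4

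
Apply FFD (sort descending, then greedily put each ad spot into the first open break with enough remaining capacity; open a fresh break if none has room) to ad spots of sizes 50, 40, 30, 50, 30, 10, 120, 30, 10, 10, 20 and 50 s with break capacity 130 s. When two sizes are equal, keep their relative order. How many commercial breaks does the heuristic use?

Sorted descending: 120, 50, 50, 50, 40, 30, 30, 30, 20, 10, 10, 10.
  120 → break 1 (new)  [load 120/130]
  50 → break 2 (new)  [load 50/130]
  50 → break 2  [load 100/130]
  50 → break 3 (new)  [load 50/130]
  40 → break 3  [load 90/130]
  30 → break 2  [load 130/130]
  30 → break 3  [load 120/130]
  30 → break 4 (new)  [load 30/130]
  20 → break 4  [load 50/130]
  10 → break 1  [load 130/130]
  10 → break 3  [load 130/130]
  10 → break 4  [load 60/130]
4 commercial breaks opened.

4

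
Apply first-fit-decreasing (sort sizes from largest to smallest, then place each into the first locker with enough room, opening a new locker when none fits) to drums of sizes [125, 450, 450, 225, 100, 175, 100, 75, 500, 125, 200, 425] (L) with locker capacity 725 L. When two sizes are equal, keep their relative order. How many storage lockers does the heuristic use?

5

Sorted descending: 500, 450, 450, 425, 225, 200, 175, 125, 125, 100, 100, 75.
  500 → locker 1 (new)  [load 500/725]
  450 → locker 2 (new)  [load 450/725]
  450 → locker 3 (new)  [load 450/725]
  425 → locker 4 (new)  [load 425/725]
  225 → locker 1  [load 725/725]
  200 → locker 2  [load 650/725]
  175 → locker 3  [load 625/725]
  125 → locker 4  [load 550/725]
  125 → locker 4  [load 675/725]
  100 → locker 3  [load 725/725]
  100 → locker 5 (new)  [load 100/725]
  75 → locker 2  [load 725/725]
5 storage lockers opened.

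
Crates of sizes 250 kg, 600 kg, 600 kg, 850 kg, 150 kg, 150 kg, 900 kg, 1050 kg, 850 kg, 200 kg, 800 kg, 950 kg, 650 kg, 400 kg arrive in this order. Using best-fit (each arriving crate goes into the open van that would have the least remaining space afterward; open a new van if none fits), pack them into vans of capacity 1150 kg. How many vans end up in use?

  250 → van 1 (new)  [load 250/1150]
  600 → van 1  [load 850/1150]
  600 → van 2 (new)  [load 600/1150]
  850 → van 3 (new)  [load 850/1150]
  150 → van 1  [load 1000/1150]
  150 → van 1  [load 1150/1150]
  900 → van 4 (new)  [load 900/1150]
  1050 → van 5 (new)  [load 1050/1150]
  850 → van 6 (new)  [load 850/1150]
  200 → van 4  [load 1100/1150]
  800 → van 7 (new)  [load 800/1150]
  950 → van 8 (new)  [load 950/1150]
  650 → van 9 (new)  [load 650/1150]
  400 → van 9  [load 1050/1150]
9 vans opened.

9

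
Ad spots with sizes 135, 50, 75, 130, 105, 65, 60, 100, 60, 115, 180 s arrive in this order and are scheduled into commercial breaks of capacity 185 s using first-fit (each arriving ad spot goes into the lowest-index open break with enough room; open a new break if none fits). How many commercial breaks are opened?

7

  135 → break 1 (new)  [load 135/185]
  50 → break 1  [load 185/185]
  75 → break 2 (new)  [load 75/185]
  130 → break 3 (new)  [load 130/185]
  105 → break 2  [load 180/185]
  65 → break 4 (new)  [load 65/185]
  60 → break 4  [load 125/185]
  100 → break 5 (new)  [load 100/185]
  60 → break 4  [load 185/185]
  115 → break 6 (new)  [load 115/185]
  180 → break 7 (new)  [load 180/185]
7 commercial breaks opened.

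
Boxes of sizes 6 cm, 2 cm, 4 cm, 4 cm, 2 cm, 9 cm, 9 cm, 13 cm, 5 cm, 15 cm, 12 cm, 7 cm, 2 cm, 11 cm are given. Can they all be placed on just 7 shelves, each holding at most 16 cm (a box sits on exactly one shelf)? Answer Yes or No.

A valid assignment using 7 shelves:
  shelf 1: 15 = 15
  shelf 2: 13 + 2 = 15
  shelf 3: 12 + 4 = 16
  shelf 4: 11 + 5 = 16
  shelf 5: 9 + 7 = 16
  shelf 6: 9 + 6 = 15
  shelf 7: 4 + 2 + 2 = 8
Every load is within 16 cm, so 7 shelves suffice.

Yes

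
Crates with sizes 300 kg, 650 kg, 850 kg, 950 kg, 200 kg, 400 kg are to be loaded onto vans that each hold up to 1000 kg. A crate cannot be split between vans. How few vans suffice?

4

Total = 950 + 850 + 650 + 400 + 300 + 200 = 3350 kg.
Lower bound: ⌈3350/1000⌉ = 4 vans.
A packing using 4 vans:
  van 1: 950 = 950
  van 2: 850 = 850
  van 3: 650 + 300 = 950
  van 4: 400 + 200 = 600
This matches the lower bound, so 4 is optimal.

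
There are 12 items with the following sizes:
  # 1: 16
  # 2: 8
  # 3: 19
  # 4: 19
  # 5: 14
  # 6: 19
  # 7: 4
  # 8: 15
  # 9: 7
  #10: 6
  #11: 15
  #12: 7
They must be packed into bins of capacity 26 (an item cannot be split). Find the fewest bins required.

Total = 19 + 19 + 19 + 16 + 15 + 15 + 14 + 8 + 7 + 7 + 6 + 4 = 149.
Lower bound: ⌈149/26⌉ = 6 bins.
Also, 7 items each exceed 13, and no two of those can share a bin, so at least 7 bins are needed.
A packing using 7 bins:
  bin 1: 19 + 7 = 26
  bin 2: 19 + 7 = 26
  bin 3: 19 + 6 = 25
  bin 4: 16 + 8 = 24
  bin 5: 15 + 4 = 19
  bin 6: 15 = 15
  bin 7: 14 = 14
This matches the lower bound, so 7 is optimal.

7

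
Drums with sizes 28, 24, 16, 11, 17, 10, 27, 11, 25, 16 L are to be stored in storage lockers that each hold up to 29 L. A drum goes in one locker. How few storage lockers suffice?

7

Total = 28 + 27 + 25 + 24 + 17 + 16 + 16 + 11 + 11 + 10 = 185 L.
Lower bound: ⌈185/29⌉ = 7 storage lockers.
A packing using 7 storage lockers:
  locker 1: 28 = 28
  locker 2: 27 = 27
  locker 3: 25 = 25
  locker 4: 24 = 24
  locker 5: 17 + 11 = 28
  locker 6: 16 + 11 = 27
  locker 7: 16 + 10 = 26
This matches the lower bound, so 7 is optimal.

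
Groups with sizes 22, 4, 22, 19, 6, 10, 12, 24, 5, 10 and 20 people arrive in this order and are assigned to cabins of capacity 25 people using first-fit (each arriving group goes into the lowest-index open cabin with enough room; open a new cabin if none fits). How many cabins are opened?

  22 → cabin 1 (new)  [load 22/25]
  4 → cabin 2 (new)  [load 4/25]
  22 → cabin 3 (new)  [load 22/25]
  19 → cabin 2  [load 23/25]
  6 → cabin 4 (new)  [load 6/25]
  10 → cabin 4  [load 16/25]
  12 → cabin 5 (new)  [load 12/25]
  24 → cabin 6 (new)  [load 24/25]
  5 → cabin 4  [load 21/25]
  10 → cabin 5  [load 22/25]
  20 → cabin 7 (new)  [load 20/25]
7 cabins opened.

7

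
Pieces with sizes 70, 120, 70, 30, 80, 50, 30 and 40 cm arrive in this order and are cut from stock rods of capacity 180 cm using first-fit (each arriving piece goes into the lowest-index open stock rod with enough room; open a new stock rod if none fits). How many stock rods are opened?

3

  70 → stock rod 1 (new)  [load 70/180]
  120 → stock rod 2 (new)  [load 120/180]
  70 → stock rod 1  [load 140/180]
  30 → stock rod 1  [load 170/180]
  80 → stock rod 3 (new)  [load 80/180]
  50 → stock rod 2  [load 170/180]
  30 → stock rod 3  [load 110/180]
  40 → stock rod 3  [load 150/180]
3 stock rods opened.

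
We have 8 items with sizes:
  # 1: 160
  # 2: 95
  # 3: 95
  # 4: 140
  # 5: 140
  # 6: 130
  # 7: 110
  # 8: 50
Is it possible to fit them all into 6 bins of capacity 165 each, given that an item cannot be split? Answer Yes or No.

No

Total = 920; ⌈920/165⌉ = 6.
7 items each exceed half the capacity and cannot share a bin, forcing at least 7 bins.
At least 7 bins are required, but only 6 are allowed.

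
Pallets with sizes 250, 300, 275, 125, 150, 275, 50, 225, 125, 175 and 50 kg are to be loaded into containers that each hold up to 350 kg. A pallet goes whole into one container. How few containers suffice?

Total = 300 + 275 + 275 + 250 + 225 + 175 + 150 + 125 + 125 + 50 + 50 = 2000 kg.
Lower bound: ⌈2000/350⌉ = 6 containers.
A packing using 7 containers:
  container 1: 300 + 50 = 350
  container 2: 275 + 50 = 325
  container 3: 275 = 275
  container 4: 250 = 250
  container 5: 225 + 125 = 350
  container 6: 175 + 150 = 325
  container 7: 125 = 125
No arrangement into 6 containers stays within capacity, so 7 is optimal.

7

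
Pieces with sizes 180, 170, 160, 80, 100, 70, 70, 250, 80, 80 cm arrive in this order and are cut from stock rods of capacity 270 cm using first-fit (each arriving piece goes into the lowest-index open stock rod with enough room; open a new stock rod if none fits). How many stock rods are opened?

5

  180 → stock rod 1 (new)  [load 180/270]
  170 → stock rod 2 (new)  [load 170/270]
  160 → stock rod 3 (new)  [load 160/270]
  80 → stock rod 1  [load 260/270]
  100 → stock rod 2  [load 270/270]
  70 → stock rod 3  [load 230/270]
  70 → stock rod 4 (new)  [load 70/270]
  250 → stock rod 5 (new)  [load 250/270]
  80 → stock rod 4  [load 150/270]
  80 → stock rod 4  [load 230/270]
5 stock rods opened.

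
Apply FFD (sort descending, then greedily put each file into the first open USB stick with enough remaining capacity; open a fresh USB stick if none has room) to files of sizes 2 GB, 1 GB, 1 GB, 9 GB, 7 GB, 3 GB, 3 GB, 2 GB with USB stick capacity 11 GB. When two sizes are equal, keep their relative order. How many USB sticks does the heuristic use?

Sorted descending: 9, 7, 3, 3, 2, 2, 1, 1.
  9 → USB stick 1 (new)  [load 9/11]
  7 → USB stick 2 (new)  [load 7/11]
  3 → USB stick 2  [load 10/11]
  3 → USB stick 3 (new)  [load 3/11]
  2 → USB stick 1  [load 11/11]
  2 → USB stick 3  [load 5/11]
  1 → USB stick 2  [load 11/11]
  1 → USB stick 3  [load 6/11]
3 USB sticks opened.

3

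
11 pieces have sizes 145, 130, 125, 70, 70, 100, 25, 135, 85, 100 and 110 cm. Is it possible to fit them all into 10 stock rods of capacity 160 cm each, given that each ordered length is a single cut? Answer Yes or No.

A valid assignment using 9 stock rods:
  stock rod 1: 145 = 145
  stock rod 2: 135 + 25 = 160
  stock rod 3: 130 = 130
  stock rod 4: 125 = 125
  stock rod 5: 110 = 110
  stock rod 6: 100 = 100
  stock rod 7: 100 = 100
  stock rod 8: 85 + 70 = 155
  stock rod 9: 70 = 70
That uses only 9 ≤ 10, so 10 stock rods are enough.

Yes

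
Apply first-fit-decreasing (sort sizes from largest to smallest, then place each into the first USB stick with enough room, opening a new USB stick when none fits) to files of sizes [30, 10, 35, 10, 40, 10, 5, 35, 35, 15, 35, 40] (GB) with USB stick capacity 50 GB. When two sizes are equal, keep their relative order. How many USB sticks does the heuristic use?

7

Sorted descending: 40, 40, 35, 35, 35, 35, 30, 15, 10, 10, 10, 5.
  40 → USB stick 1 (new)  [load 40/50]
  40 → USB stick 2 (new)  [load 40/50]
  35 → USB stick 3 (new)  [load 35/50]
  35 → USB stick 4 (new)  [load 35/50]
  35 → USB stick 5 (new)  [load 35/50]
  35 → USB stick 6 (new)  [load 35/50]
  30 → USB stick 7 (new)  [load 30/50]
  15 → USB stick 3  [load 50/50]
  10 → USB stick 1  [load 50/50]
  10 → USB stick 2  [load 50/50]
  10 → USB stick 4  [load 45/50]
  5 → USB stick 4  [load 50/50]
7 USB sticks opened.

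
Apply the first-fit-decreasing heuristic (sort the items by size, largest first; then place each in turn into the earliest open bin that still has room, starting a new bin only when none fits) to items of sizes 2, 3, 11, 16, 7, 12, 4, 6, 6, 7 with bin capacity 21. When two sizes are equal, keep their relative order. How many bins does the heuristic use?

Sorted descending: 16, 12, 11, 7, 7, 6, 6, 4, 3, 2.
  16 → bin 1 (new)  [load 16/21]
  12 → bin 2 (new)  [load 12/21]
  11 → bin 3 (new)  [load 11/21]
  7 → bin 2  [load 19/21]
  7 → bin 3  [load 18/21]
  6 → bin 4 (new)  [load 6/21]
  6 → bin 4  [load 12/21]
  4 → bin 1  [load 20/21]
  3 → bin 3  [load 21/21]
  2 → bin 2  [load 21/21]
4 bins opened.

4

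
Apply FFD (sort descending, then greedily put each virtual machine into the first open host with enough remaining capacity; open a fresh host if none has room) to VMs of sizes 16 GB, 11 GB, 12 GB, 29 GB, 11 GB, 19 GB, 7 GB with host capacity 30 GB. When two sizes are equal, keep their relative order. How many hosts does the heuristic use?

4

Sorted descending: 29, 19, 16, 12, 11, 11, 7.
  29 → host 1 (new)  [load 29/30]
  19 → host 2 (new)  [load 19/30]
  16 → host 3 (new)  [load 16/30]
  12 → host 3  [load 28/30]
  11 → host 2  [load 30/30]
  11 → host 4 (new)  [load 11/30]
  7 → host 4  [load 18/30]
4 hosts opened.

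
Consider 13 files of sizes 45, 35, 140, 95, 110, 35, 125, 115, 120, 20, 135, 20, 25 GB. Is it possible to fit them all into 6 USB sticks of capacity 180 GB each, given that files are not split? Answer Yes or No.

Total = 1020 GB; ⌈1020/180⌉ = 6.
7 files each exceed half the capacity and cannot share a USB stick, forcing at least 7 USB sticks.
At least 7 USB sticks are required, but only 6 are allowed.

No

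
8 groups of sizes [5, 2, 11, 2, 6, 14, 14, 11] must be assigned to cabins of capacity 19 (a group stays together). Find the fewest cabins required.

Total = 14 + 14 + 11 + 11 + 6 + 5 + 2 + 2 = 65.
Lower bound: ⌈65/19⌉ = 4 cabins.
A packing using 4 cabins:
  cabin 1: 14 + 5 = 19
  cabin 2: 14 + 2 + 2 = 18
  cabin 3: 11 + 6 = 17
  cabin 4: 11 = 11
This matches the lower bound, so 4 is optimal.

4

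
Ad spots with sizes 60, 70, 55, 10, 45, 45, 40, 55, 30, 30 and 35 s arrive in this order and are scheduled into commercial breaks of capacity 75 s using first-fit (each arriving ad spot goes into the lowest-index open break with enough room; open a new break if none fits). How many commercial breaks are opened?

7

  60 → break 1 (new)  [load 60/75]
  70 → break 2 (new)  [load 70/75]
  55 → break 3 (new)  [load 55/75]
  10 → break 1  [load 70/75]
  45 → break 4 (new)  [load 45/75]
  45 → break 5 (new)  [load 45/75]
  40 → break 6 (new)  [load 40/75]
  55 → break 7 (new)  [load 55/75]
  30 → break 4  [load 75/75]
  30 → break 5  [load 75/75]
  35 → break 6  [load 75/75]
7 commercial breaks opened.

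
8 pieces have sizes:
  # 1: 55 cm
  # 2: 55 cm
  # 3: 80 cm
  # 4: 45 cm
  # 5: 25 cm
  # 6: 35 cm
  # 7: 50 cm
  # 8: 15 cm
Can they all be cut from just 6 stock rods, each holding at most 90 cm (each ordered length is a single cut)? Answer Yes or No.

A valid assignment using 5 stock rods:
  stock rod 1: 80 = 80
  stock rod 2: 55 + 35 = 90
  stock rod 3: 55 + 25 = 80
  stock rod 4: 50 + 15 = 65
  stock rod 5: 45 = 45
That uses only 5 ≤ 6, so 6 stock rods are enough.

Yes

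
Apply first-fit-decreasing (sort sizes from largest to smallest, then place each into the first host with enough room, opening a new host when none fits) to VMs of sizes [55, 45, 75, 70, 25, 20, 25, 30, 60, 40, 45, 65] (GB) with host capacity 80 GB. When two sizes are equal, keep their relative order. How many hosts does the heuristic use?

8

Sorted descending: 75, 70, 65, 60, 55, 45, 45, 40, 30, 25, 25, 20.
  75 → host 1 (new)  [load 75/80]
  70 → host 2 (new)  [load 70/80]
  65 → host 3 (new)  [load 65/80]
  60 → host 4 (new)  [load 60/80]
  55 → host 5 (new)  [load 55/80]
  45 → host 6 (new)  [load 45/80]
  45 → host 7 (new)  [load 45/80]
  40 → host 8 (new)  [load 40/80]
  30 → host 6  [load 75/80]
  25 → host 5  [load 80/80]
  25 → host 7  [load 70/80]
  20 → host 4  [load 80/80]
8 hosts opened.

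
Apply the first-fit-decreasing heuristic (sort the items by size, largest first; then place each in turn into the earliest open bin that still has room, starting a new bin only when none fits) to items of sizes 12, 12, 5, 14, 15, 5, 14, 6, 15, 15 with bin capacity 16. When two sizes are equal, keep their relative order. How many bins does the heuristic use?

8

Sorted descending: 15, 15, 15, 14, 14, 12, 12, 6, 5, 5.
  15 → bin 1 (new)  [load 15/16]
  15 → bin 2 (new)  [load 15/16]
  15 → bin 3 (new)  [load 15/16]
  14 → bin 4 (new)  [load 14/16]
  14 → bin 5 (new)  [load 14/16]
  12 → bin 6 (new)  [load 12/16]
  12 → bin 7 (new)  [load 12/16]
  6 → bin 8 (new)  [load 6/16]
  5 → bin 8  [load 11/16]
  5 → bin 8  [load 16/16]
8 bins opened.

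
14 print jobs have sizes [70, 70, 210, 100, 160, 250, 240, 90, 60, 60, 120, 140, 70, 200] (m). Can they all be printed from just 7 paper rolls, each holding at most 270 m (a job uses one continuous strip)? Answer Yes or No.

Total = 1840 m; ⌈1840/270⌉ = 7.
The bound of 7 does not rule out 7, but exhaustive search shows no assignment into 7 paper rolls of capacity 270 m exists — the minimum is 8.

No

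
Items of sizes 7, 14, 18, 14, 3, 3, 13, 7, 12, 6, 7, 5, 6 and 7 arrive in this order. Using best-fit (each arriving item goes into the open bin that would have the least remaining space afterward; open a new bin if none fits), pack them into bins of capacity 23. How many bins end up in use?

  7 → bin 1 (new)  [load 7/23]
  14 → bin 1  [load 21/23]
  18 → bin 2 (new)  [load 18/23]
  14 → bin 3 (new)  [load 14/23]
  3 → bin 2  [load 21/23]
  3 → bin 3  [load 17/23]
  13 → bin 4 (new)  [load 13/23]
  7 → bin 4  [load 20/23]
  12 → bin 5 (new)  [load 12/23]
  6 → bin 3  [load 23/23]
  7 → bin 5  [load 19/23]
  5 → bin 6 (new)  [load 5/23]
  6 → bin 6  [load 11/23]
  7 → bin 6  [load 18/23]
6 bins opened.

6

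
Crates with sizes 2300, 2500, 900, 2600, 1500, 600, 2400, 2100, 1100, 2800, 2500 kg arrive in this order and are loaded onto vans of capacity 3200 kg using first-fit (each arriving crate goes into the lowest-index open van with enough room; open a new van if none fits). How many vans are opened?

8

  2300 → van 1 (new)  [load 2300/3200]
  2500 → van 2 (new)  [load 2500/3200]
  900 → van 1  [load 3200/3200]
  2600 → van 3 (new)  [load 2600/3200]
  1500 → van 4 (new)  [load 1500/3200]
  600 → van 2  [load 3100/3200]
  2400 → van 5 (new)  [load 2400/3200]
  2100 → van 6 (new)  [load 2100/3200]
  1100 → van 4  [load 2600/3200]
  2800 → van 7 (new)  [load 2800/3200]
  2500 → van 8 (new)  [load 2500/3200]
8 vans opened.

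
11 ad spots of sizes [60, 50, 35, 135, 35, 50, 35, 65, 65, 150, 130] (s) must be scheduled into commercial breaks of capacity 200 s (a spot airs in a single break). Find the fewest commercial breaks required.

5

Total = 150 + 135 + 130 + 65 + 65 + 60 + 50 + 50 + 35 + 35 + 35 = 810 s.
Lower bound: ⌈810/200⌉ = 5 commercial breaks.
A packing using 5 commercial breaks:
  break 1: 150 + 50 = 200
  break 2: 135 + 65 = 200
  break 3: 130 + 65 = 195
  break 4: 60 + 50 + 35 + 35 = 180
  break 5: 35 = 35
This matches the lower bound, so 5 is optimal.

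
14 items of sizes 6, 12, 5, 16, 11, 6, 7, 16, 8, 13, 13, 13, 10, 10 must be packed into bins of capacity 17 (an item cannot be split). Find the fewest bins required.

10

Total = 16 + 16 + 13 + 13 + 13 + 12 + 11 + 10 + 10 + 8 + 7 + 6 + 6 + 5 = 146.
Lower bound: ⌈146/17⌉ = 9 bins.
A packing using 10 bins:
  bin 1: 16 = 16
  bin 2: 16 = 16
  bin 3: 13 = 13
  bin 4: 13 = 13
  bin 5: 13 = 13
  bin 6: 12 + 5 = 17
  bin 7: 11 + 6 = 17
  bin 8: 10 + 7 = 17
  bin 9: 10 + 6 = 16
  bin 10: 8 = 8
No arrangement into 9 bins stays within capacity, so 10 is optimal.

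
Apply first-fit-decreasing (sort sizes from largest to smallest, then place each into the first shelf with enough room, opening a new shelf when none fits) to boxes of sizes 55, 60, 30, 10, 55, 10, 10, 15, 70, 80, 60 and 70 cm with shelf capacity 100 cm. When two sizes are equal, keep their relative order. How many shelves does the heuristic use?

Sorted descending: 80, 70, 70, 60, 60, 55, 55, 30, 15, 10, 10, 10.
  80 → shelf 1 (new)  [load 80/100]
  70 → shelf 2 (new)  [load 70/100]
  70 → shelf 3 (new)  [load 70/100]
  60 → shelf 4 (new)  [load 60/100]
  60 → shelf 5 (new)  [load 60/100]
  55 → shelf 6 (new)  [load 55/100]
  55 → shelf 7 (new)  [load 55/100]
  30 → shelf 2  [load 100/100]
  15 → shelf 1  [load 95/100]
  10 → shelf 3  [load 80/100]
  10 → shelf 3  [load 90/100]
  10 → shelf 3  [load 100/100]
7 shelves opened.

7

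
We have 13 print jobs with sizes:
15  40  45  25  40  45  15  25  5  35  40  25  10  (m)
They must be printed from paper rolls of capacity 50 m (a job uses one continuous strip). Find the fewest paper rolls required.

8

Total = 45 + 45 + 40 + 40 + 40 + 35 + 25 + 25 + 25 + 15 + 15 + 10 + 5 = 365 m.
Lower bound: ⌈365/50⌉ = 8 paper rolls.
A packing using 8 paper rolls:
  roll 1: 45 + 5 = 50
  roll 2: 45 = 45
  roll 3: 40 + 10 = 50
  roll 4: 40 = 40
  roll 5: 40 = 40
  roll 6: 35 + 15 = 50
  roll 7: 25 + 25 = 50
  roll 8: 25 + 15 = 40
This matches the lower bound, so 8 is optimal.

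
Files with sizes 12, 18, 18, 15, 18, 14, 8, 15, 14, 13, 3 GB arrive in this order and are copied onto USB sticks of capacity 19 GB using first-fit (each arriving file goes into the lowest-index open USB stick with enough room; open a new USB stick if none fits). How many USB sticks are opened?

  12 → USB stick 1 (new)  [load 12/19]
  18 → USB stick 2 (new)  [load 18/19]
  18 → USB stick 3 (new)  [load 18/19]
  15 → USB stick 4 (new)  [load 15/19]
  18 → USB stick 5 (new)  [load 18/19]
  14 → USB stick 6 (new)  [load 14/19]
  8 → USB stick 7 (new)  [load 8/19]
  15 → USB stick 8 (new)  [load 15/19]
  14 → USB stick 9 (new)  [load 14/19]
  13 → USB stick 10 (new)  [load 13/19]
  3 → USB stick 1  [load 15/19]
10 USB sticks opened.

10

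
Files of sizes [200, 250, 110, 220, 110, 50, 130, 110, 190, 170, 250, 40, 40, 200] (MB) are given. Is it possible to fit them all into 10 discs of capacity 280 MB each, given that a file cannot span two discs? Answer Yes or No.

Yes

A valid assignment using 9 discs:
  disc 1: 250 = 250
  disc 2: 250 = 250
  disc 3: 220 + 50 = 270
  disc 4: 200 + 40 + 40 = 280
  disc 5: 200 = 200
  disc 6: 190 = 190
  disc 7: 170 + 110 = 280
  disc 8: 130 + 110 = 240
  disc 9: 110 = 110
That uses only 9 ≤ 10, so 10 discs are enough.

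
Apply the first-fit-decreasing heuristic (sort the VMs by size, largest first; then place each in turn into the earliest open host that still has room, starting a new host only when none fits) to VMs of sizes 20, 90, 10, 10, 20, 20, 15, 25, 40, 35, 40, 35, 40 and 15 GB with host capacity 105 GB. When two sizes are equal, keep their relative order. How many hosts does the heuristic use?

4

Sorted descending: 90, 40, 40, 40, 35, 35, 25, 20, 20, 20, 15, 15, 10, 10.
  90 → host 1 (new)  [load 90/105]
  40 → host 2 (new)  [load 40/105]
  40 → host 2  [load 80/105]
  40 → host 3 (new)  [load 40/105]
  35 → host 3  [load 75/105]
  35 → host 4 (new)  [load 35/105]
  25 → host 2  [load 105/105]
  20 → host 3  [load 95/105]
  20 → host 4  [load 55/105]
  20 → host 4  [load 75/105]
  15 → host 1  [load 105/105]
  15 → host 4  [load 90/105]
  10 → host 3  [load 105/105]
  10 → host 4  [load 100/105]
4 hosts opened.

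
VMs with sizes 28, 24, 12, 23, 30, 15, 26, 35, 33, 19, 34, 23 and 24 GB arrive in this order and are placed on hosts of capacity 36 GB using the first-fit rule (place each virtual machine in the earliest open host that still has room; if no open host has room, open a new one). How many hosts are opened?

  28 → host 1 (new)  [load 28/36]
  24 → host 2 (new)  [load 24/36]
  12 → host 2  [load 36/36]
  23 → host 3 (new)  [load 23/36]
  30 → host 4 (new)  [load 30/36]
  15 → host 5 (new)  [load 15/36]
  26 → host 6 (new)  [load 26/36]
  35 → host 7 (new)  [load 35/36]
  33 → host 8 (new)  [load 33/36]
  19 → host 5  [load 34/36]
  34 → host 9 (new)  [load 34/36]
  23 → host 10 (new)  [load 23/36]
  24 → host 11 (new)  [load 24/36]
11 hosts opened.

11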